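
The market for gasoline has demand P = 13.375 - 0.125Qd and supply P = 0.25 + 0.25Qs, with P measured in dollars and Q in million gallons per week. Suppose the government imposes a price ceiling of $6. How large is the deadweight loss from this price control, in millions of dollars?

Rearranging demand gives Qd = 107 - 8P; rearranging supply gives Qs = 4P - 1. Setting quantity demanded equal to quantity supplied, 107 - 8P = 4P - 1, gives P* = 9 and Q* = 35.
Since 6 < 9, the ceiling is binding.
At P = 6: Qd = 107 - 8·6 = 59 and Qs = 4·6 - 1 = 23.
Quantity traded falls to 23. At Q = 23 the demand price is (107 - 23)/8 = 10.5 and the supply price is (1 + 23)/4 = 6.
Deadweight loss = ½ · (10.5 - 6) · (35 - 23) = ½ · 4.5 · 12 = 27.

27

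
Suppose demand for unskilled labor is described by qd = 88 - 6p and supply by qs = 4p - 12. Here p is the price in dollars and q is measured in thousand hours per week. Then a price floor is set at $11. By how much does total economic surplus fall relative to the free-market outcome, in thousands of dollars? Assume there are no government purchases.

Equilibrium: 88 - 6p = 4p - 12, so 100 = 10p and p* = 10, q* = 28.
Since 11 > 10, the floor is binding.
At p = 11: qd = 88 - 6·11 = 22 and qs = 4·11 - 12 = 32.
Quantity traded falls to 22. At q = 22 the demand price is (88 - 22)/6 = 11 and the supply price is (12 + 22)/4 = 8.5.
Deadweight loss = ½ · (11 - 8.5) · (28 - 22) = ½ · 2.5 · 6 = 7.5.

7.5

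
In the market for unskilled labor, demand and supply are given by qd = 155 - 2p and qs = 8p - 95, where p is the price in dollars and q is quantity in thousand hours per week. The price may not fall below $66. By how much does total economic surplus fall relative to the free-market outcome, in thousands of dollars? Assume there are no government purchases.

2101.25

In a free market, 155 - 2p = 8p - 95 gives the equilibrium p* = 25, q* = 105.
The floor of 66 is above the equilibrium price 25, so it binds.
At p = 66: qd = 155 - 2·66 = 23 and qs = 8·66 - 95 = 433.
Quantity traded falls to 23. At q = 23 the demand price is (155 - 23)/2 = 66 and the supply price is (95 + 23)/8 = 14.75.
Deadweight loss = ½ · (66 - 14.75) · (105 - 23) = ½ · 51.25 · 82 = 2101.25.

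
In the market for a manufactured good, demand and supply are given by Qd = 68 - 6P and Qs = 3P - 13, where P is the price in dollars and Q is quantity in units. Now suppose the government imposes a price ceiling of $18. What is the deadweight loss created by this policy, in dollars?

0

Without the control the market clears where 68 - 6P = 3P - 13, i.e. P* = 9 and Q* = 14.
Since 18 is above P* = 9, the ceiling does not bind and the free-market outcome prevails.
Since the control does not bind, no trades are prevented and deadweight loss is zero.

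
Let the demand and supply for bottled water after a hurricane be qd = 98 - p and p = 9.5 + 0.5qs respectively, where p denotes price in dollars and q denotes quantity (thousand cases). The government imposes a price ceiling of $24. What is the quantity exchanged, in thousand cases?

29

Rearranging supply gives qs = 2p - 19. Setting quantity demanded equal to quantity supplied, 98 - p = 2p - 19, gives p* = 39 and q* = 59.
The ceiling of 24 is below the equilibrium price 39, so it binds.
At p = 24: qd = 98 - 24 = 74 and qs = 2·24 - 19 = 29.
The quantity actually transacted is the short side, supply: 29.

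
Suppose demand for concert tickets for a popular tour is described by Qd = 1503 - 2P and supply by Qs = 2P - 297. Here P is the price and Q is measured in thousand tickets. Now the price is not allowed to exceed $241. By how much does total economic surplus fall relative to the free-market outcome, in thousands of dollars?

Setting quantity demanded equal to quantity supplied, 1503 - 2P = 2P - 297, gives P* = 450 and Q* = 603.
Because the ceiling (241) lies below the market-clearing price, it is binding.
At P = 241: Qd = 1503 - 2·241 = 1021 and Qs = 2·241 - 297 = 185.
Quantity traded falls to 185. At Q = 185 the demand price is (1503 - 185)/2 = 659 and the supply price is (297 + 185)/2 = 241.
Deadweight loss = ½ · (659 - 241) · (603 - 185) = ½ · 418 · 418 = 87362.

87362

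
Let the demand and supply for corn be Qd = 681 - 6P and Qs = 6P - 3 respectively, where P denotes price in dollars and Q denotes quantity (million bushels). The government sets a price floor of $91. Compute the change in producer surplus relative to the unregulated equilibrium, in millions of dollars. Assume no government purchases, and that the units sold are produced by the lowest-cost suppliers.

1122

In a free market, 681 - 6P = 6P - 3 gives the equilibrium P* = 57, Q* = 339.
Because the floor (91) lies above the market-clearing price, it is binding.
At P = 91: Qd = 681 - 6·91 = 135 and Qs = 6·91 - 3 = 543.
Producer surplus without the control is ½ · (57 - 0.5) · 339 = 9576.75.
With the floor, 135 units are sold at 91. The supply price at Q = 135 is 23, so PS = ½ · [(91 - 0.5) + (91 - 23)] · 135 = 10698.75.
Change in producer surplus = 10698.75 - 9576.75 = 1122.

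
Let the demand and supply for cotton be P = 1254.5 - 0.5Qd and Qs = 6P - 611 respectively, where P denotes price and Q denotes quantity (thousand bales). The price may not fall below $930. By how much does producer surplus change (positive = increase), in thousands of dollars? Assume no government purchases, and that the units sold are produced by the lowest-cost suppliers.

Rearranging demand gives Qd = 2509 - 2P. In a free market, 2509 - 2P = 6P - 611 gives the equilibrium P* = 390, Q* = 1729.
Because the floor (930) lies above the market-clearing price, it is binding.
At P = 930: Qd = 2509 - 2·930 = 649 and Qs = 6·930 - 611 = 4969.
Producer surplus without the control is ½ · (390 - 611/6) · 1729 = 2989441/12.
With the floor, 649 units are sold at 930. The supply price at Q = 649 is 210, so PS = ½ · [(930 - 611/6) + (930 - 210)] · 649 = 6028561/12.
Change in producer surplus = 6028561/12 - 2989441/12 = 253260.

253260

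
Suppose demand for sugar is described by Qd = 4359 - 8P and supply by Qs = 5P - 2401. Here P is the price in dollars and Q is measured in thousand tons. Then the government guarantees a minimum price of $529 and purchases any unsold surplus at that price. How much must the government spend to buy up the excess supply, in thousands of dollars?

61893

Without the control the market clears where 4359 - 8P = 5P - 2401, i.e. P* = 520 and Q* = 199.
Because the floor (529) lies above the market-clearing price, it is binding.
At P = 529: Qd = 4359 - 8·529 = 127 and Qs = 5·529 - 2401 = 244.
Surplus = Qs - Qd = 117.
Government expenditure = surplus × support price = 117 × 529 = 61893.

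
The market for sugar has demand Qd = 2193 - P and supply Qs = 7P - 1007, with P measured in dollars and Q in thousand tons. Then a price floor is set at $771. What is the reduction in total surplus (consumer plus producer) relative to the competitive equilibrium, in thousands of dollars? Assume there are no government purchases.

78652

Setting quantity demanded equal to quantity supplied, 2193 - P = 7P - 1007, gives P* = 400 and Q* = 1793.
Because the floor (771) lies above the market-clearing price, it is binding.
At P = 771: Qd = 2193 - 771 = 1422 and Qs = 7·771 - 1007 = 4390.
Quantity traded falls to 1422. At Q = 1422 the demand price is 2193 - 1422 = 771 and the supply price is (1007 + 1422)/7 = 347.
Deadweight loss = ½ · (771 - 347) · (1793 - 1422) = ½ · 424 · 371 = 78652.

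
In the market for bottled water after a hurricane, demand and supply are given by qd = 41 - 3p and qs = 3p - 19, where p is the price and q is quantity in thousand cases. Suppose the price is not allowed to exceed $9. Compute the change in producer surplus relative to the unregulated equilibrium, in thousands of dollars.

-9.5

Without the control the market clears where 41 - 3p = 3p - 19, i.e. p* = 10 and q* = 11.
Since 9 < 10, the ceiling is binding.
At p = 9: qd = 41 - 3·9 = 14 and qs = 3·9 - 19 = 8.
Producer surplus without the control is ½ · (10 - 19/3) · 11 = 121/6.
With the ceiling, producers sell 8 units at 9, so PS = ½ · (9 - 19/3) · 8 = 32/3.
Change in producer surplus = 32/3 - 121/6 = -9.5.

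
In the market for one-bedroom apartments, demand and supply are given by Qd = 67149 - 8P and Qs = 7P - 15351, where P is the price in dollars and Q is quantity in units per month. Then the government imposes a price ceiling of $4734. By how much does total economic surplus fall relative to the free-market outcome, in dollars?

3850586.25

Without the control the market clears where 67149 - 8P = 7P - 15351, i.e. P* = 5500 and Q* = 23149.
The ceiling of 4734 is below the equilibrium price 5500, so it binds.
At P = 4734: Qd = 67149 - 8·4734 = 29277 and Qs = 7·4734 - 15351 = 17787.
Quantity traded falls to 17787. At Q = 17787 the demand price is (67149 - 17787)/8 = 6170.25 and the supply price is (15351 + 17787)/7 = 4734.
Deadweight loss = ½ · (6170.25 - 4734) · (23149 - 17787) = ½ · 1436.25 · 5362 = 3850586.25.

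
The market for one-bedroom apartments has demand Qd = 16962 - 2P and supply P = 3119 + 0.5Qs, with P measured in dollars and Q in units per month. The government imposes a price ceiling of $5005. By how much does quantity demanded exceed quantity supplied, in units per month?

3180

Rearranging supply gives Qs = 2P - 6238. In a free market, 16962 - 2P = 2P - 6238 gives the equilibrium P* = 5800, Q* = 5362.
Because the ceiling (5005) lies below the market-clearing price, it is binding.
At P = 5005: Qd = 16962 - 2·5005 = 6952 and Qs = 2·5005 - 6238 = 3772.
Shortage = Qd - Qs = 6952 - 3772 = 3180.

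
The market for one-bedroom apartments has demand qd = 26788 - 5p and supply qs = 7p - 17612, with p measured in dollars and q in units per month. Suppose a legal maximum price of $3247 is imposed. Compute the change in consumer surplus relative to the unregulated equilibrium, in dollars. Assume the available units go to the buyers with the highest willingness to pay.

1312476.9

Equilibrium: 26788 - 5p = 7p - 17612, so 44400 = 12p and p* = 3700, q* = 8288.
Because the ceiling (3247) lies below the market-clearing price, it is binding.
At p = 3247: qd = 26788 - 5·3247 = 10553 and qs = 7·3247 - 17612 = 5117.
Consumer surplus without the control is ½ · (5357.6 - 3700) · 8288 = 6869094.4.
With the ceiling, 5117 units are sold at 3247 (assume they go to the highest-value buyers). The demand price at q = 5117 is 4334.2, so CS = ½ · [(5357.6 - 3247) + (4334.2 - 3247)] · 5117 = 8181571.3.
Change in consumer surplus = 8181571.3 - 6869094.4 = 1312476.9.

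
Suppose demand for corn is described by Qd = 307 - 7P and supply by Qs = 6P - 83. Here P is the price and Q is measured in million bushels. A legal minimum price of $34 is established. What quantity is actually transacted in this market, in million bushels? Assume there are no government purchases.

Without the control the market clears where 307 - 7P = 6P - 83, i.e. P* = 30 and Q* = 97.
Since 34 > 30, the floor is binding.
At P = 34: Qd = 307 - 7·34 = 69 and Qs = 6·34 - 83 = 121.
The quantity actually transacted is the short side, demand: 69.

69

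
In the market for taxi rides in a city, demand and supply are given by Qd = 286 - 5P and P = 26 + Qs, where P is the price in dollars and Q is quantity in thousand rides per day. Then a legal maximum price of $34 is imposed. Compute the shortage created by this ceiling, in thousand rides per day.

108

Rearranging supply gives Qs = P - 26. Equilibrium: 286 - 5P = P - 26, so 312 = 6P and P* = 52, Q* = 26.
Since 34 < 52, the ceiling is binding.
At P = 34: Qd = 286 - 5·34 = 116 and Qs = 34 - 26 = 8.
Shortage = Qd - Qs = 116 - 8 = 108.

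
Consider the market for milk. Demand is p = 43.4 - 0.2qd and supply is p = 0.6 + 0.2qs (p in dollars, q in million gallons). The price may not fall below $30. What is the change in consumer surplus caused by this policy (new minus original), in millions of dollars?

Rearranging demand gives qd = 217 - 5p; rearranging supply gives qs = 5p - 3. Setting quantity demanded equal to quantity supplied, 217 - 5p = 5p - 3, gives p* = 22 and q* = 107.
Because the floor (30) lies above the market-clearing price, it is binding.
At p = 30: qd = 217 - 5·30 = 67 and qs = 5·30 - 3 = 147.
Consumer surplus without the control is ½ · (43.4 - 22) · 107 = 1144.9.
With the floor, consumers buy 67 units at 30, so CS = ½ · (43.4 - 30) · 67 = 448.9.
Change in consumer surplus = 448.9 - 1144.9 = -696.

-696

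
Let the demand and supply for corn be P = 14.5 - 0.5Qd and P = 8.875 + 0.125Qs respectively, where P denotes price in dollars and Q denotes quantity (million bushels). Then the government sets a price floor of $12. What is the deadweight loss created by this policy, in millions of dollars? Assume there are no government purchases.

5

Rearranging demand gives Qd = 29 - 2P; rearranging supply gives Qs = 8P - 71. In a free market, 29 - 2P = 8P - 71 gives the equilibrium P* = 10, Q* = 9.
The floor of 12 is above the equilibrium price 10, so it binds.
At P = 12: Qd = 29 - 2·12 = 5 and Qs = 8·12 - 71 = 25.
Quantity traded falls to 5. At Q = 5 the demand price is (29 - 5)/2 = 12 and the supply price is (71 + 5)/8 = 9.5.
Deadweight loss = ½ · (12 - 9.5) · (9 - 5) = ½ · 2.5 · 4 = 5.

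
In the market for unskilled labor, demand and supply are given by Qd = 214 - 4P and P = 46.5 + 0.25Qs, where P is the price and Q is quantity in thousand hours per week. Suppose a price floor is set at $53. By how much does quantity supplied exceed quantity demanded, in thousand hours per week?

Rearranging supply gives Qs = 4P - 186. Setting quantity demanded equal to quantity supplied, 214 - 4P = 4P - 186, gives P* = 50 and Q* = 14.
Because the floor (53) lies above the market-clearing price, it is binding.
At P = 53: Qd = 214 - 4·53 = 2 and Qs = 4·53 - 186 = 26.
Surplus = Qs - Qd = 26 - 2 = 24.

24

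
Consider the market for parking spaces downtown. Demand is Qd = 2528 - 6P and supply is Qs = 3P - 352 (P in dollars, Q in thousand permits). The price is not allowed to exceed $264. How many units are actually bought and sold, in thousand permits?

440

Equilibrium: 2528 - 6P = 3P - 352, so 2880 = 9P and P* = 320, Q* = 608.
Since 264 < 320, the ceiling is binding.
At P = 264: Qd = 2528 - 6·264 = 944 and Qs = 3·264 - 352 = 440.
The quantity actually transacted is the short side, supply: 440.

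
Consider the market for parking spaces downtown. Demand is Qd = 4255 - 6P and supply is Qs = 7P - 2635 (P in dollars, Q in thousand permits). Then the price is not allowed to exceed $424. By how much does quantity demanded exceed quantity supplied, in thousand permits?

Setting quantity demanded equal to quantity supplied, 4255 - 6P = 7P - 2635, gives P* = 530 and Q* = 1075.
Because the ceiling (424) lies below the market-clearing price, it is binding.
At P = 424: Qd = 4255 - 6·424 = 1711 and Qs = 7·424 - 2635 = 333.
Shortage = Qd - Qs = 1711 - 333 = 1378.

1378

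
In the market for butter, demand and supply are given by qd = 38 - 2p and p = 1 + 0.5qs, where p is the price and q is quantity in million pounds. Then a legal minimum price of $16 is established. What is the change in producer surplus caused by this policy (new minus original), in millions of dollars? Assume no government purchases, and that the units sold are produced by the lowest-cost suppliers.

Rearranging supply gives qs = 2p - 2. Equilibrium: 38 - 2p = 2p - 2, so 40 = 4p and p* = 10, q* = 18.
Since 16 > 10, the floor is binding.
At p = 16: qd = 38 - 2·16 = 6 and qs = 2·16 - 2 = 30.
Producer surplus without the control is ½ · (10 - 1) · 18 = 81.
With the floor, 6 units are sold at 16. The supply price at q = 6 is 4, so PS = ½ · [(16 - 1) + (16 - 4)] · 6 = 81.
Change in producer surplus = 81 - 81 = 0.

0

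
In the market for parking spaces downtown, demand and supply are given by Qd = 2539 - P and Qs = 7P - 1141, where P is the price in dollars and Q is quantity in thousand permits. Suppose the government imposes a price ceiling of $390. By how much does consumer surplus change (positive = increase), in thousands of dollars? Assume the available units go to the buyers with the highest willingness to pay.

-8820

Setting quantity demanded equal to quantity supplied, 2539 - P = 7P - 1141, gives P* = 460 and Q* = 2079.
The ceiling of 390 is below the equilibrium price 460, so it binds.
At P = 390: Qd = 2539 - 390 = 2149 and Qs = 7·390 - 1141 = 1589.
Consumer surplus without the control is ½ · (2539 - 460) · 2079 = 2161120.5.
With the ceiling, 1589 units are sold at 390 (assume they go to the highest-value buyers). The demand price at Q = 1589 is 950, so CS = ½ · [(2539 - 390) + (950 - 390)] · 1589 = 2152300.5.
Change in consumer surplus = 2152300.5 - 2161120.5 = -8820.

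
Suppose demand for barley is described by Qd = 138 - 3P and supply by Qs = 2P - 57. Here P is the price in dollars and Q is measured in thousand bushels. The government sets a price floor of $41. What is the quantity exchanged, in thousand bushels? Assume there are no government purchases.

15

Equilibrium: 138 - 3P = 2P - 57, so 195 = 5P and P* = 39, Q* = 21.
Because the floor (41) lies above the market-clearing price, it is binding.
At P = 41: Qd = 138 - 3·41 = 15 and Qs = 2·41 - 57 = 25.
The quantity actually transacted is the short side, demand: 15.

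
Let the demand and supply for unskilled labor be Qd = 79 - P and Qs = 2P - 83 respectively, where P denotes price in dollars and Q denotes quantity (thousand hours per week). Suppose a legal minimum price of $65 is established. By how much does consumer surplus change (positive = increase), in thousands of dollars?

Setting quantity demanded equal to quantity supplied, 79 - P = 2P - 83, gives P* = 54 and Q* = 25.
Since 65 > 54, the floor is binding.
At P = 65: Qd = 79 - 65 = 14 and Qs = 2·65 - 83 = 47.
Consumer surplus without the control is ½ · (79 - 54) · 25 = 312.5.
With the floor, consumers buy 14 units at 65, so CS = ½ · (79 - 65) · 14 = 98.
Change in consumer surplus = 98 - 312.5 = -214.5.

-214.5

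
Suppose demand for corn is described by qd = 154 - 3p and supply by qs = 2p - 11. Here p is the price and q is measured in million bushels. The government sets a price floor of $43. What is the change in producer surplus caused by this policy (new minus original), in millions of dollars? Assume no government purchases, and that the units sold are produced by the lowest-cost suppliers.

Setting quantity demanded equal to quantity supplied, 154 - 3p = 2p - 11, gives p* = 33 and q* = 55.
The floor of 43 is above the equilibrium price 33, so it binds.
At p = 43: qd = 154 - 3·43 = 25 and qs = 2·43 - 11 = 75.
Producer surplus without the control is ½ · (33 - 5.5) · 55 = 756.25.
With the floor, 25 units are sold at 43. The supply price at q = 25 is 18, so PS = ½ · [(43 - 5.5) + (43 - 18)] · 25 = 781.25.
Change in producer surplus = 781.25 - 756.25 = 25.

25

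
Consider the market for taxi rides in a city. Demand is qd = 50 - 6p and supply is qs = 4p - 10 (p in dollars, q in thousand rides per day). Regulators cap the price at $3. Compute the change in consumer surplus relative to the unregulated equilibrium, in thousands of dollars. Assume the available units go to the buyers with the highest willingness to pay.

In a free market, 50 - 6p = 4p - 10 gives the equilibrium p* = 6, q* = 14.
The ceiling of 3 is below the equilibrium price 6, so it binds.
At p = 3: qd = 50 - 6·3 = 32 and qs = 4·3 - 10 = 2.
Consumer surplus without the control is ½ · (25/3 - 6) · 14 = 49/3.
With the ceiling, 2 units are sold at 3 (assume they go to the highest-value buyers). The demand price at q = 2 is 8, so CS = ½ · [(25/3 - 3) + (8 - 3)] · 2 = 31/3.
Change in consumer surplus = 31/3 - 49/3 = -6.

-6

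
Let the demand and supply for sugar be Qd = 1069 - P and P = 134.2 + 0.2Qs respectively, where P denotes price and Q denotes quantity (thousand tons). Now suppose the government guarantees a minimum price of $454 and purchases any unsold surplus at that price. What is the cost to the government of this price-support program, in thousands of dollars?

Rearranging supply gives Qs = 5P - 671. Setting quantity demanded equal to quantity supplied, 1069 - P = 5P - 671, gives P* = 290 and Q* = 779.
Because the floor (454) lies above the market-clearing price, it is binding.
At P = 454: Qd = 1069 - 454 = 615 and Qs = 5·454 - 671 = 1599.
Surplus = Qs - Qd = 984.
Government expenditure = surplus × support price = 984 × 454 = 446736.

446736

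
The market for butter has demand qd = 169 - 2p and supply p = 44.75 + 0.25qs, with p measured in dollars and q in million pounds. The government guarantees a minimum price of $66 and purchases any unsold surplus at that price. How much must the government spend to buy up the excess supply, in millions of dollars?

3168

Rearranging supply gives qs = 4p - 179. In a free market, 169 - 2p = 4p - 179 gives the equilibrium p* = 58, q* = 53.
Since 66 > 58, the floor is binding.
At p = 66: qd = 169 - 2·66 = 37 and qs = 4·66 - 179 = 85.
Surplus = qs - qd = 48.
Government expenditure = surplus × support price = 48 × 66 = 3168.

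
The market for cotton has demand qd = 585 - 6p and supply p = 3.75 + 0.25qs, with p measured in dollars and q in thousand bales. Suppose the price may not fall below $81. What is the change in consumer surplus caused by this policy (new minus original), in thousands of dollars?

Rearranging supply gives qs = 4p - 15. In a free market, 585 - 6p = 4p - 15 gives the equilibrium p* = 60, q* = 225.
Since 81 > 60, the floor is binding.
At p = 81: qd = 585 - 6·81 = 99 and qs = 4·81 - 15 = 309.
Consumer surplus without the control is ½ · (97.5 - 60) · 225 = 4218.75.
With the floor, consumers buy 99 units at 81, so CS = ½ · (97.5 - 81) · 99 = 816.75.
Change in consumer surplus = 816.75 - 4218.75 = -3402.

-3402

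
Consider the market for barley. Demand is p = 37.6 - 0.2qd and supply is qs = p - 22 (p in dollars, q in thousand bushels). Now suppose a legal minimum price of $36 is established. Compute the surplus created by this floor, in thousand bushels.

6

Rearranging demand gives qd = 188 - 5p. Setting quantity demanded equal to quantity supplied, 188 - 5p = p - 22, gives p* = 35 and q* = 13.
Since 36 > 35, the floor is binding.
At p = 36: qd = 188 - 5·36 = 8 and qs = 36 - 22 = 14.
Surplus = qs - qd = 14 - 8 = 6.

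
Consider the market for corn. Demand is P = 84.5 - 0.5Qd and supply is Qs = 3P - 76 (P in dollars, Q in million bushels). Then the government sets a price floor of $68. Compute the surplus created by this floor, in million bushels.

Rearranging demand gives Qd = 169 - 2P. Setting quantity demanded equal to quantity supplied, 169 - 2P = 3P - 76, gives P* = 49 and Q* = 71.
Since 68 > 49, the floor is binding.
At P = 68: Qd = 169 - 2·68 = 33 and Qs = 3·68 - 76 = 128.
Surplus = Qs - Qd = 128 - 33 = 95.

95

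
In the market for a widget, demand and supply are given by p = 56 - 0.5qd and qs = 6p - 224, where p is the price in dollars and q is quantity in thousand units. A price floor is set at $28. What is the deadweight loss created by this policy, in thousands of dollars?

Rearranging demand gives qd = 112 - 2p. Equilibrium: 112 - 2p = 6p - 224, so 336 = 8p and p* = 42, q* = 28.
The floor of 28 is below the equilibrium price 42, so it is not binding; the market clears at p* = 42, q* = 28.
Since the control does not bind, no trades are prevented and deadweight loss is zero.

0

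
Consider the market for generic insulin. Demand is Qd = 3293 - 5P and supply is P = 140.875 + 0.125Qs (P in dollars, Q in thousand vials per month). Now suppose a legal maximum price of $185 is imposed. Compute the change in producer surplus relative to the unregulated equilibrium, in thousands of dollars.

-150815

Rearranging supply gives Qs = 8P - 1127. Equilibrium: 3293 - 5P = 8P - 1127, so 4420 = 13P and P* = 340, Q* = 1593.
The ceiling of 185 is below the equilibrium price 340, so it binds.
At P = 185: Qd = 3293 - 5·185 = 2368 and Qs = 8·185 - 1127 = 353.
Producer surplus without the control is ½ · (340 - 140.875) · 1593 = 158603.0625.
With the ceiling, producers sell 353 units at 185, so PS = ½ · (185 - 140.875) · 353 = 7788.0625.
Change in producer surplus = 7788.0625 - 158603.0625 = -150815.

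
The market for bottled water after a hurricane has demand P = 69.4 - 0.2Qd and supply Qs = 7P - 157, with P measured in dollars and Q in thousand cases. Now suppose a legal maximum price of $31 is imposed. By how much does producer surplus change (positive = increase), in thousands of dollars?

-1083.5

Rearranging demand gives Qd = 347 - 5P. Without the control the market clears where 347 - 5P = 7P - 157, i.e. P* = 42 and Q* = 137.
Because the ceiling (31) lies below the market-clearing price, it is binding.
At P = 31: Qd = 347 - 5·31 = 192 and Qs = 7·31 - 157 = 60.
Producer surplus without the control is ½ · (42 - 157/7) · 137 = 18769/14.
With the ceiling, producers sell 60 units at 31, so PS = ½ · (31 - 157/7) · 60 = 1800/7.
Change in producer surplus = 1800/7 - 18769/14 = -1083.5.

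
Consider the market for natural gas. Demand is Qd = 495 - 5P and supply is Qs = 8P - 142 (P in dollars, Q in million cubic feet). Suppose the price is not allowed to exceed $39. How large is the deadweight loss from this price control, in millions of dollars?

1040

In a free market, 495 - 5P = 8P - 142 gives the equilibrium P* = 49, Q* = 250.
Since 39 < 49, the ceiling is binding.
At P = 39: Qd = 495 - 5·39 = 300 and Qs = 8·39 - 142 = 170.
Quantity traded falls to 170. At Q = 170 the demand price is (495 - 170)/5 = 65 and the supply price is (142 + 170)/8 = 39.
Deadweight loss = ½ · (65 - 39) · (250 - 170) = ½ · 26 · 80 = 1040.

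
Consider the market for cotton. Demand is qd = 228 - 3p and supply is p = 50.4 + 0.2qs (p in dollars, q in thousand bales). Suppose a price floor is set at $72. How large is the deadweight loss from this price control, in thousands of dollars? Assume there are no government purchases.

345.6

Rearranging supply gives qs = 5p - 252. Equilibrium: 228 - 3p = 5p - 252, so 480 = 8p and p* = 60, q* = 48.
Because the floor (72) lies above the market-clearing price, it is binding.
At p = 72: qd = 228 - 3·72 = 12 and qs = 5·72 - 252 = 108.
Quantity traded falls to 12. At q = 12 the demand price is (228 - 12)/3 = 72 and the supply price is (252 + 12)/5 = 52.8.
Deadweight loss = ½ · (72 - 52.8) · (48 - 12) = ½ · 19.2 · 36 = 345.6.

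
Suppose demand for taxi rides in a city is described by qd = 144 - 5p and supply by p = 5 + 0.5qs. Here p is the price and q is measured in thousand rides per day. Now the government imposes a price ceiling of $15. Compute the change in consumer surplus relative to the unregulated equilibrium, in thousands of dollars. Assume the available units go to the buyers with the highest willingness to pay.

120.4

Rearranging supply gives qs = 2p - 10. Equilibrium: 144 - 5p = 2p - 10, so 154 = 7p and p* = 22, q* = 34.
The ceiling of 15 is below the equilibrium price 22, so it binds.
At p = 15: qd = 144 - 5·15 = 69 and qs = 2·15 - 10 = 20.
Consumer surplus without the control is ½ · (28.8 - 22) · 34 = 115.6.
With the ceiling, 20 units are sold at 15 (assume they go to the highest-value buyers). The demand price at q = 20 is 24.8, so CS = ½ · [(28.8 - 15) + (24.8 - 15)] · 20 = 236.
Change in consumer surplus = 236 - 115.6 = 120.4.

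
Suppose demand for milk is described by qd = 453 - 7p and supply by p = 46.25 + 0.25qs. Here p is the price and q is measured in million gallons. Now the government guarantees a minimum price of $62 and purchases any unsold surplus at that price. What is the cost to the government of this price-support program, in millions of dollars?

Rearranging supply gives qs = 4p - 185. Setting quantity demanded equal to quantity supplied, 453 - 7p = 4p - 185, gives p* = 58 and q* = 47.
Because the floor (62) lies above the market-clearing price, it is binding.
At p = 62: qd = 453 - 7·62 = 19 and qs = 4·62 - 185 = 63.
Surplus = qs - qd = 44.
Government expenditure = surplus × support price = 44 × 62 = 2728.

2728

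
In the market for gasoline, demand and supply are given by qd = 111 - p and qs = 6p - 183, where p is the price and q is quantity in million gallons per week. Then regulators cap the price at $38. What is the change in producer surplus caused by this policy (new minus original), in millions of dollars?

-228

Setting quantity demanded equal to quantity supplied, 111 - p = 6p - 183, gives p* = 42 and q* = 69.
Because the ceiling (38) lies below the market-clearing price, it is binding.
At p = 38: qd = 111 - 38 = 73 and qs = 6·38 - 183 = 45.
Producer surplus without the control is ½ · (42 - 30.5) · 69 = 396.75.
With the ceiling, producers sell 45 units at 38, so PS = ½ · (38 - 30.5) · 45 = 168.75.
Change in producer surplus = 168.75 - 396.75 = -228.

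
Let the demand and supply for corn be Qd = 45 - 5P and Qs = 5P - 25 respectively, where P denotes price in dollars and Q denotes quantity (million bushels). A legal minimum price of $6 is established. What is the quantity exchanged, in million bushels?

10

Equilibrium: 45 - 5P = 5P - 25, so 70 = 10P and P* = 7, Q* = 10.
Since 6 is below P* = 7, the floor does not bind and the free-market outcome prevails.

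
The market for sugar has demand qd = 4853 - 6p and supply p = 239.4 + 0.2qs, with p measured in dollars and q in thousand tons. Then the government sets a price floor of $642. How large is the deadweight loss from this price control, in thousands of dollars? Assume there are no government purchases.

Rearranging supply gives qs = 5p - 1197. Setting quantity demanded equal to quantity supplied, 4853 - 6p = 5p - 1197, gives p* = 550 and q* = 1553.
Because the floor (642) lies above the market-clearing price, it is binding.
At p = 642: qd = 4853 - 6·642 = 1001 and qs = 5·642 - 1197 = 2013.
Quantity traded falls to 1001. At q = 1001 the demand price is (4853 - 1001)/6 = 642 and the supply price is (1197 + 1001)/5 = 439.6.
Deadweight loss = ½ · (642 - 439.6) · (1553 - 1001) = ½ · 202.4 · 552 = 55862.4.

55862.4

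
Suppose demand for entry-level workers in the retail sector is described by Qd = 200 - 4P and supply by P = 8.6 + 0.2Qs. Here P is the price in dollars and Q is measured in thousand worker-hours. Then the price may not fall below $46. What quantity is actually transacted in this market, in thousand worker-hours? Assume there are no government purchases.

Rearranging supply gives Qs = 5P - 43. Setting quantity demanded equal to quantity supplied, 200 - 4P = 5P - 43, gives P* = 27 and Q* = 92.
The floor of 46 is above the equilibrium price 27, so it binds.
At P = 46: Qd = 200 - 4·46 = 16 and Qs = 5·46 - 43 = 187.
The quantity actually transacted is the short side, demand: 16.

16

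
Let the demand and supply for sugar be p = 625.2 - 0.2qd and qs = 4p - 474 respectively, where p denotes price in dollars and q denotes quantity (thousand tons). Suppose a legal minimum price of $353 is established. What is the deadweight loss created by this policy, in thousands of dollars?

0

Rearranging demand gives qd = 3126 - 5p. Setting quantity demanded equal to quantity supplied, 3126 - 5p = 4p - 474, gives p* = 400 and q* = 1126.
The floor of 353 is below the equilibrium price 400, so it is not binding; the market clears at p* = 400, q* = 1126.
Since the control does not bind, no trades are prevented and deadweight loss is zero.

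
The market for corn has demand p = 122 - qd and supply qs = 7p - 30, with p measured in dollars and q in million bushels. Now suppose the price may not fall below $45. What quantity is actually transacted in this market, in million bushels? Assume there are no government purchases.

77

Rearranging demand gives qd = 122 - p. In a free market, 122 - p = 7p - 30 gives the equilibrium p* = 19, q* = 103.
The floor of 45 is above the equilibrium price 19, so it binds.
At p = 45: qd = 122 - 45 = 77 and qs = 7·45 - 30 = 285.
The quantity actually transacted is the short side, demand: 77.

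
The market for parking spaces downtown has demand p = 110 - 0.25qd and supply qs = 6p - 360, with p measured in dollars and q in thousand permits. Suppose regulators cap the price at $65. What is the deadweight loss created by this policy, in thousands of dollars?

Rearranging demand gives qd = 440 - 4p. Without the control the market clears where 440 - 4p = 6p - 360, i.e. p* = 80 and q* = 120.
Because the ceiling (65) lies below the market-clearing price, it is binding.
At p = 65: qd = 440 - 4·65 = 180 and qs = 6·65 - 360 = 30.
Quantity traded falls to 30. At q = 30 the demand price is (440 - 30)/4 = 102.5 and the supply price is (360 + 30)/6 = 65.
Deadweight loss = ½ · (102.5 - 65) · (120 - 30) = ½ · 37.5 · 90 = 1687.5.

1687.5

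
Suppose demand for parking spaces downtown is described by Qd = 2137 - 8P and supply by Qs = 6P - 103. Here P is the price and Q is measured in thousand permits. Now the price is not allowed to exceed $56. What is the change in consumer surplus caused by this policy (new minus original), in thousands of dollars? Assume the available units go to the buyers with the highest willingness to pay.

-104

Setting quantity demanded equal to quantity supplied, 2137 - 8P = 6P - 103, gives P* = 160 and Q* = 857.
Since 56 < 160, the ceiling is binding.
At P = 56: Qd = 2137 - 8·56 = 1689 and Qs = 6·56 - 103 = 233.
Consumer surplus without the control is ½ · (267.125 - 160) · 857 = 45903.0625.
With the ceiling, 233 units are sold at 56 (assume they go to the highest-value buyers). The demand price at Q = 233 is 238, so CS = ½ · [(267.125 - 56) + (238 - 56)] · 233 = 45799.0625.
Change in consumer surplus = 45799.0625 - 45903.0625 = -104.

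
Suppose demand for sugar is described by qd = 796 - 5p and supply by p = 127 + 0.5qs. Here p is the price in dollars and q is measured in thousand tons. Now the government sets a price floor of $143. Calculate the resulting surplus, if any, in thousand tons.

Rearranging supply gives qs = 2p - 254. Setting quantity demanded equal to quantity supplied, 796 - 5p = 2p - 254, gives p* = 150 and q* = 46.
The floor of 143 is below the equilibrium price 150, so it is not binding; the market clears at p* = 150, q* = 46.
Since the control does not bind, there is no surplus.

0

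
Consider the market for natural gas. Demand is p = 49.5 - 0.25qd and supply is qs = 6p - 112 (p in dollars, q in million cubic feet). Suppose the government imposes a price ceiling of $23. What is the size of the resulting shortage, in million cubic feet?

Rearranging demand gives qd = 198 - 4p. Without the control the market clears where 198 - 4p = 6p - 112, i.e. p* = 31 and q* = 74.
Since 23 < 31, the ceiling is binding.
At p = 23: qd = 198 - 4·23 = 106 and qs = 6·23 - 112 = 26.
Shortage = qd - qs = 106 - 26 = 80.

80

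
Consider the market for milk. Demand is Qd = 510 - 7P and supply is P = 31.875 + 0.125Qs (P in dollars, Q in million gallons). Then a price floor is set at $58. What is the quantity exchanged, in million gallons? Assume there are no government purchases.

Rearranging supply gives Qs = 8P - 255. In a free market, 510 - 7P = 8P - 255 gives the equilibrium P* = 51, Q* = 153.
The floor of 58 is above the equilibrium price 51, so it binds.
At P = 58: Qd = 510 - 7·58 = 104 and Qs = 8·58 - 255 = 209.
The quantity actually transacted is the short side, demand: 104.

104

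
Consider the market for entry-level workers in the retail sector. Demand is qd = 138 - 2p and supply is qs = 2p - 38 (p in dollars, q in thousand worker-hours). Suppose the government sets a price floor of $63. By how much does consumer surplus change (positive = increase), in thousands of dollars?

-589

Without the control the market clears where 138 - 2p = 2p - 38, i.e. p* = 44 and q* = 50.
Since 63 > 44, the floor is binding.
At p = 63: qd = 138 - 2·63 = 12 and qs = 2·63 - 38 = 88.
Consumer surplus without the control is ½ · (69 - 44) · 50 = 625.
With the floor, consumers buy 12 units at 63, so CS = ½ · (69 - 63) · 12 = 36.
Change in consumer surplus = 36 - 625 = -589.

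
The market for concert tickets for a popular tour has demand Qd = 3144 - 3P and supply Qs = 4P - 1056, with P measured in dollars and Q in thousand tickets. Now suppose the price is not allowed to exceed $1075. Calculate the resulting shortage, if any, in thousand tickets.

0

Equilibrium: 3144 - 3P = 4P - 1056, so 4200 = 7P and P* = 600, Q* = 1344.
Since 1075 is above P* = 600, the ceiling does not bind and the free-market outcome prevails.
Since the control does not bind, there is no shortage.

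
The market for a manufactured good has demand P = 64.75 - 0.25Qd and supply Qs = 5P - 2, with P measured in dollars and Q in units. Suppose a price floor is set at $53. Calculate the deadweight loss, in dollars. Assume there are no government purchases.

Rearranging demand gives Qd = 259 - 4P. Setting quantity demanded equal to quantity supplied, 259 - 4P = 5P - 2, gives P* = 29 and Q* = 143.
The floor of 53 is above the equilibrium price 29, so it binds.
At P = 53: Qd = 259 - 4·53 = 47 and Qs = 5·53 - 2 = 263.
Quantity traded falls to 47. At Q = 47 the demand price is (259 - 47)/4 = 53 and the supply price is (2 + 47)/5 = 9.8.
Deadweight loss = ½ · (53 - 9.8) · (143 - 47) = ½ · 43.2 · 96 = 2073.6.

2073.6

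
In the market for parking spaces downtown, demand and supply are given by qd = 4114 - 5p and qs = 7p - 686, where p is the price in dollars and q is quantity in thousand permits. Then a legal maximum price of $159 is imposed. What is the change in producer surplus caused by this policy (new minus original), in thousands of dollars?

-306190.5

Without the control the market clears where 4114 - 5p = 7p - 686, i.e. p* = 400 and q* = 2114.
The ceiling of 159 is below the equilibrium price 400, so it binds.
At p = 159: qd = 4114 - 5·159 = 3319 and qs = 7·159 - 686 = 427.
Producer surplus without the control is ½ · (400 - 98) · 2114 = 319214.
With the ceiling, producers sell 427 units at 159, so PS = ½ · (159 - 98) · 427 = 13023.5.
Change in producer surplus = 13023.5 - 319214 = -306190.5.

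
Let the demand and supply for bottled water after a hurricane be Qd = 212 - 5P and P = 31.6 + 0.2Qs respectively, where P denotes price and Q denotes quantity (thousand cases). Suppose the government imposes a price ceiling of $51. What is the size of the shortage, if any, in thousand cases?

Rearranging supply gives Qs = 5P - 158. Equilibrium: 212 - 5P = 5P - 158, so 370 = 10P and P* = 37, Q* = 27.
Since 51 is above P* = 37, the ceiling does not bind and the free-market outcome prevails.
Since the control does not bind, there is no shortage.

0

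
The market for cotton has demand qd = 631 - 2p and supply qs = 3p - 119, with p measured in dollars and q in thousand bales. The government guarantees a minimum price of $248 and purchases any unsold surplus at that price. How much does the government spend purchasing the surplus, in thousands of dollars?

121520

Setting quantity demanded equal to quantity supplied, 631 - 2p = 3p - 119, gives p* = 150 and q* = 331.
Since 248 > 150, the floor is binding.
At p = 248: qd = 631 - 2·248 = 135 and qs = 3·248 - 119 = 625.
Surplus = qs - qd = 490.
Government expenditure = surplus × support price = 490 × 248 = 121520.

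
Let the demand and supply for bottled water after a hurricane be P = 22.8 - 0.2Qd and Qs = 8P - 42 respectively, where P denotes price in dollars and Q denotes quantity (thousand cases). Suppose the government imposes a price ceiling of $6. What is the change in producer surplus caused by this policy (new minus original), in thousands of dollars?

Rearranging demand gives Qd = 114 - 5P. Without the control the market clears where 114 - 5P = 8P - 42, i.e. P* = 12 and Q* = 54.
Since 6 < 12, the ceiling is binding.
At P = 6: Qd = 114 - 5·6 = 84 and Qs = 8·6 - 42 = 6.
Producer surplus without the control is ½ · (12 - 5.25) · 54 = 182.25.
With the ceiling, producers sell 6 units at 6, so PS = ½ · (6 - 5.25) · 6 = 2.25.
Change in producer surplus = 2.25 - 182.25 = -180.

-180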